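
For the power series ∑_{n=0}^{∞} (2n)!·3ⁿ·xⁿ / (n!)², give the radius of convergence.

R = 1/12

Apply the ratio test: |a_{n+1}| / |a_n| = (2n+1)·(2n+2)/(n+1)² · 3, which tends to 12 as n → ∞.
Convergence for |x| · 12 < 1, i.e. |x| < 1/12. So R = 1/12.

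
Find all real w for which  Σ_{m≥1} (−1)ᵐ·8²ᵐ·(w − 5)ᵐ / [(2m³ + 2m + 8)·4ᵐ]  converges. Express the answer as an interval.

The ratio of consecutive coefficients is [(2m³ + 2m + 8)/(2(m+1)³ + 2(m+1) + 8)] · 64/4 → 16.
Hence the series converges for |w − 5| < 1/(16) = 1/16, so the radius of convergence is 1/16.
Check w = 81/16: absolute convergence follows by limit comparison with Σ 1/m³.
When w = 79/16, absolute convergence follows by limit comparison with Σ 1/m³.

[79/16, 81/16]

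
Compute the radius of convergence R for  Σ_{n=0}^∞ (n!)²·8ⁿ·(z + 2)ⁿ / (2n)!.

R = 1/2

Apply the ratio test: |a_{n+1}| / |a_n| = (n+1)²/[(2n+1)·(2n+2)] · 8, which tends to 2 as n → ∞.
The series converges when 2 · |z + 2| < 1, giving R = 1/2.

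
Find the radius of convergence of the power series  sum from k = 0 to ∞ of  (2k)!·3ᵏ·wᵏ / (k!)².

R = 1/12

Apply the ratio test: |a_{k+1}| / |a_k| = (2k+1)·(2k+2)/(k+1)² · 3, which tends to 12 as k → ∞.
The series converges when 12 · |w| < 1, giving R = 1/12.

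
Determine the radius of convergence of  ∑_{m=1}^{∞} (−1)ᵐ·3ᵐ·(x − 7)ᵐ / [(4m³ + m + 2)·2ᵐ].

R = 2/3

By the ratio test, |a_{m+1}/a_m| = [(4m³ + m + 2)/(4(m+1)³ + (m+1) + 2)] · 3/2 → 3/2.
Hence the series converges for |x − 7| < 1/(3/2) = 2/3, so the radius of convergence is 2/3.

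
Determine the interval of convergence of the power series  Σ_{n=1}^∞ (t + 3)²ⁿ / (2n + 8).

By the ratio test, |a_{n+1}/a_n| = (2n + 8)/(2(n+1) + 8) → 1.
Successive powers of (t + 3) differ by 2, so the series converges when |t + 3|² · 1 < 1, i.e. |t + 3| < √(1) = 1. So R = 1.
Check t = -2: the terms are asymptotic to a nonzero constant times 1/n, so the series diverges by limit comparison with Σ 1/n.
Endpoint t = -4: the terms behave like c/n; limit comparison with the harmonic series gives divergence.

(-4, -2)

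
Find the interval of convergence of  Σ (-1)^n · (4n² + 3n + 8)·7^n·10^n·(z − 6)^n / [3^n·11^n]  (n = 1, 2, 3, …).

(387/70, 453/70)

The ratio of consecutive coefficients is [(4(n+1)² + 3(n+1) + 8)/(4n² + 3n + 8)] · 7·10/(3·11) → 70/33.
The series converges when 70/33 · |z − 6| < 1, giving R = 33/70.
Endpoint z = 453/70: the n-th term does not approach 0; divergence by the term test.
Endpoint z = 387/70: the n-th term does not approach 0; divergence by the term test.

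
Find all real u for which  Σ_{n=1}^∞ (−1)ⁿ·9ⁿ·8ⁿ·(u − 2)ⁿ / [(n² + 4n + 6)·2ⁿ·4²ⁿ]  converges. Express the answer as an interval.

The ratio of consecutive coefficients is [(n² + 4n + 6)/((n+1)² + 4(n+1) + 6)] · 9·8/(2·16) → 9/4.
Thus R = 1/(9/4) = 4/9.
At u = 22/9: the series is dominated by a constant times Σ 1/n², which converges (p = 2 > 1).
When u = 14/9, the terms are on the order of 1/n², so the series converges absolutely by comparison with the p-series (p = 2 > 1).

[14/9, 22/9]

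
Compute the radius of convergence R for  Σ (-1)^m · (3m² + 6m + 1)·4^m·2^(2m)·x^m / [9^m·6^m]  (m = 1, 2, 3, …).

The ratio of consecutive coefficients is [(3(m+1)² + 6(m+1) + 1)/(3m² + 6m + 1)] · 4·4/(9·6) → 8/27.
Thus R = 1/(8/27) = 27/8.

R = 27/8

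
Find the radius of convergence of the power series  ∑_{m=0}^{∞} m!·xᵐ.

R = 0

Apply the ratio test: |a_{m+1}| / |a_m| = (m+1), which tends to ∞ as m → ∞.
Since the ratio → ∞, the series diverges for every x ≠ 0, and R = 0.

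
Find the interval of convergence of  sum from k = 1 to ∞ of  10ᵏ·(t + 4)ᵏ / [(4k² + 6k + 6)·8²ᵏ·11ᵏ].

By the ratio test, |a_{k+1}/a_k| = [(4k² + 6k + 6)/(4(k+1)² + 6(k+1) + 6)] · 10/(64·11) → 5/352.
The series converges when 5/352 · |t + 4| < 1, giving R = 352/5.
At t = 332/5: the terms are on the order of 1/k², so the series converges absolutely by comparison with the p-series (p = 2 > 1).
Check t = -372/5: the terms are on the order of 1/k², so the series converges absolutely by comparison with the p-series (p = 2 > 1).

[-372/5, 332/5]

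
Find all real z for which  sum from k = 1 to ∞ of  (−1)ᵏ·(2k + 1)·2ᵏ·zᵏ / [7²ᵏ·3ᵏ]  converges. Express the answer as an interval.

(-147/2, 147/2)

The ratio of consecutive coefficients is [(2(k+1) + 1)/(2k + 1)] · 2/(49·3) → 2/147.
Convergence for |z| · 2/147 < 1, i.e. |z| < 147/2. So R = 147/2.
Check z = 147/2: the terms do not tend to 0, so the series diverges.
Endpoint z = -147/2: the terms have absolute value of order k, which does not tend to 0, so the series diverges by the divergence test.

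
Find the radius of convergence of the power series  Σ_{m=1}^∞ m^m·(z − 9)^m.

Root test: |a_m|^(1/m) = m → ∞.
Since the m-th root of |a_m| is unbounded, the series converges only at z = 9; R = 0.

R = 0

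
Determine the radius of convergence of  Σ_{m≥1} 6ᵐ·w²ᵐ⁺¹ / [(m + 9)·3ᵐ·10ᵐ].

By the ratio test, |a_{m+1}/a_m| = [(m + 9)/((m+1) + 9)] · 6/(3·10) → 1/5.
Successive powers of w differ by 2, so the series converges when |w|² · 1/5 < 1, i.e. |w| < √(5). So R = √5.

R = √5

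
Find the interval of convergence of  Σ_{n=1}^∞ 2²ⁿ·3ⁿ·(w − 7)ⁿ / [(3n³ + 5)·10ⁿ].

Apply the ratio test: |a_{n+1}| / |a_n| = [(3n³ + 5)/(3(n+1)³ + 5)] · 4·3/10, which tends to 6/5 as n → ∞.
Convergence for |w − 7| · 6/5 < 1, i.e. |w − 7| < 5/6. So R = 5/6.
Endpoint w = 47/6: absolute convergence follows by limit comparison with Σ 1/n³.
When w = 37/6, the terms are on the order of 1/n³, so the series converges absolutely by comparison with the p-series (p = 3 > 1).

[37/6, 47/6]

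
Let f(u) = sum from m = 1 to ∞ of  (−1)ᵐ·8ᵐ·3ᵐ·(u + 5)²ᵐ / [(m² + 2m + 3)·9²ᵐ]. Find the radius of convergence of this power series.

The ratio of consecutive coefficients is [(m² + 2m + 3)/((m+1)² + 2(m+1) + 3)] · 8·3/81 → 8/27.
Writing y = (u + 5)², the series in y has radius 27/8, so |u + 5| < √(27/8) and R = 3√6/4.

R = 3√6/4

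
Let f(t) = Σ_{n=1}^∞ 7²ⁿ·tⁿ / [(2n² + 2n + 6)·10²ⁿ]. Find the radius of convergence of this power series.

The ratio of consecutive coefficients is [(2n² + 2n + 6)/(2(n+1)² + 2(n+1) + 6)] · 49/100 → 49/100.
Hence the series converges for |t| < 1/(49/100) = 100/49, so the radius of convergence is 100/49.

R = 100/49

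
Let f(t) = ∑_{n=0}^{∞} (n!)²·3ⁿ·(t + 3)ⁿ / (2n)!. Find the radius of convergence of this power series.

R = 4/3

Apply the ratio test: |a_{n+1}| / |a_n| = (n+1)²/[(2n+1)·(2n+2)] · 3, which tends to 3/4 as n → ∞.
Hence the series converges for |t + 3| < 1/(3/4) = 4/3, so the radius of convergence is 4/3.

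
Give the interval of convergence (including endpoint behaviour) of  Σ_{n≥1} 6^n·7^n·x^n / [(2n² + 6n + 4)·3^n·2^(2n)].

[-2/7, 2/7]

Apply the ratio test: |a_{n+1}| / |a_n| = [(2n² + 6n + 4)/(2(n+1)² + 6(n+1) + 4)] · 6·7/(3·4), which tends to 7/2 as n → ∞.
The series converges when 7/2 · |x| < 1, giving R = 2/7.
When x = 2/7, the series is dominated by a constant times Σ 1/n², which converges (p = 2 > 1).
At x = -2/7: absolute convergence follows by limit comparison with Σ 1/n².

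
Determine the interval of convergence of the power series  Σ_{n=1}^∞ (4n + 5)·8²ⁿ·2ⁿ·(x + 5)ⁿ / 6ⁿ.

Apply the ratio test: |a_{n+1}| / |a_n| = [(4(n+1) + 5)/(4n + 5)] · 64·2/6, which tends to 64/3 as n → ∞.
Convergence for |x + 5| · 64/3 < 1, i.e. |x + 5| < 3/64. So R = 3/64.
When x = -317/64, the n-th term does not approach 0; divergence by the term test.
At x = -323/64: the n-th term does not approach 0; divergence by the term test.

(-323/64, -317/64)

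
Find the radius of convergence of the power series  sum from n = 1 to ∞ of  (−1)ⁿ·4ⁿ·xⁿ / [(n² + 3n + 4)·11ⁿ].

Apply the ratio test: |a_{n+1}| / |a_n| = [(n² + 3n + 4)/((n+1)² + 3(n+1) + 4)] · 4/11, which tends to 4/11 as n → ∞.
Convergence for |x| · 4/11 < 1, i.e. |x| < 11/4. So R = 11/4.

R = 11/4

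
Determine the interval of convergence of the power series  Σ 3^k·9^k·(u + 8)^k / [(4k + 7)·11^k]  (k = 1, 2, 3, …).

[-227/27, -205/27)

By the ratio test, |a_{k+1}/a_k| = [(4k + 7)/(4(k+1) + 7)] · 3·9/11 → 27/11.
The series converges when 27/11 · |u + 8| < 1, giving R = 11/27.
When u = -205/27, comparison with the harmonic series Σ 1/k shows the series diverges.
When u = -227/27, convergence follows from the alternating series test (terms decrease monotonically to 0).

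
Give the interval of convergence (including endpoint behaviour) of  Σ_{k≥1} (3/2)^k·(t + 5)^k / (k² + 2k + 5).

[-17/3, -13/3]

By the ratio test, |a_{k+1}/a_k| = [(k² + 2k + 5)/((k+1)² + 2(k+1) + 5)] · 3/2 → 3/2.
Thus R = 1/(3/2) = 2/3.
When t = -13/3, absolute convergence follows by limit comparison with Σ 1/k².
At t = -17/3: the series is dominated by a constant times Σ 1/k², which converges (p = 2 > 1).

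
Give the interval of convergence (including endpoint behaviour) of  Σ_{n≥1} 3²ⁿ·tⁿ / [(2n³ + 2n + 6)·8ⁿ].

[-8/9, 8/9]

The ratio of consecutive coefficients is [(2n³ + 2n + 6)/(2(n+1)³ + 2(n+1) + 6)] · 9/8 → 9/8.
Hence the series converges for |t| < 1/(9/8) = 8/9, so the radius of convergence is 8/9.
Endpoint t = 8/9: the series is dominated by a constant times Σ 1/n³, which converges (p = 3 > 1).
When t = -8/9, the series is dominated by a constant times Σ 1/n³, which converges (p = 3 > 1).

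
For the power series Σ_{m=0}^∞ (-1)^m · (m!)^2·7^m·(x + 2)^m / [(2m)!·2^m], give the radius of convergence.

R = 8/7

Ratio test: |a_{m+1}/a_m| = (m+1)²/[(2m+1)·(2m+2)] · 7/2 → 7/8 as m → ∞.
Convergence for |x + 2| · 7/8 < 1, i.e. |x + 2| < 8/7. So R = 8/7.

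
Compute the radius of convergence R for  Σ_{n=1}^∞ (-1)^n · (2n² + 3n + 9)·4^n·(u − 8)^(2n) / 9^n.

By the ratio test, |a_{n+1}/a_n| = [(2(n+1)² + 3(n+1) + 9)/(2n² + 3n + 9)] · 4/9 → 4/9.
Successive powers of (u − 8) differ by 2, so the series converges when |u − 8|² · 4/9 < 1, i.e. |u − 8| < √(9/4) = 3/2. So R = 3/2.

R = 3/2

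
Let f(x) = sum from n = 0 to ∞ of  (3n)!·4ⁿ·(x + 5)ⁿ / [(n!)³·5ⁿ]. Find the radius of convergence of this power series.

R = 5/108

Apply the ratio test: |a_{n+1}| / |a_n| = (3n+1)·(3n+2)·(3n+3)/(n+1)³ · 4/5, which tends to 108/5 as n → ∞.
Convergence for |x + 5| · 108/5 < 1, i.e. |x + 5| < 5/108. So R = 5/108.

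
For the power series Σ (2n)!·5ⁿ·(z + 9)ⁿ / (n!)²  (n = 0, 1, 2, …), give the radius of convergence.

The ratio of consecutive coefficients is (2n+1)·(2n+2)/(n+1)² · 5 → 20.
Hence the series converges for |z + 9| < 1/(20) = 1/20, so the radius of convergence is 1/20.

R = 1/20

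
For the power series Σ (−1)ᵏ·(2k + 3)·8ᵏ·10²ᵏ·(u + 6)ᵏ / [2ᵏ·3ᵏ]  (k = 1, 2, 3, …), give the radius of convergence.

Ratio test: |a_{k+1}/a_k| = [(2(k+1) + 3)/(2k + 3)] · 8·100/(2·3) → 400/3 as k → ∞.
Thus R = 1/(400/3) = 3/400.

R = 3/400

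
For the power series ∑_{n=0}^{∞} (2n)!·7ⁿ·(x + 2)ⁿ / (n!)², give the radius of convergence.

Ratio test: |a_{n+1}/a_n| = (2n+1)·(2n+2)/(n+1)² · 7 → 28 as n → ∞.
The series converges when 28 · |x + 2| < 1, giving R = 1/28.

R = 1/28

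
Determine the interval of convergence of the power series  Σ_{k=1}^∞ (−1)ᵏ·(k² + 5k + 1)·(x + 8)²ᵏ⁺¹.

(-9, -7)

By the ratio test, |a_{k+1}/a_k| = ((k+1)² + 5(k+1) + 1)/(k² + 5k + 1) → 1.
Writing y = (x + 8)², the series in y has radius 1, so |x + 8| < √(1) = 1 and R = 1.
At x = -7: the terms have absolute value of order k², which does not tend to 0, so the series diverges by the divergence test.
Check x = -9: the terms do not tend to 0, so the series diverges.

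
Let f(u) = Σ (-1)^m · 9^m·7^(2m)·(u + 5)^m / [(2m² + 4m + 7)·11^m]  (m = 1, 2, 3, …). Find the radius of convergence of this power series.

Apply the ratio test: |a_{m+1}| / |a_m| = [(2m² + 4m + 7)/(2(m+1)² + 4(m+1) + 7)] · 9·49/11, which tends to 441/11 as m → ∞.
Thus R = 1/(441/11) = 11/441.

R = 11/441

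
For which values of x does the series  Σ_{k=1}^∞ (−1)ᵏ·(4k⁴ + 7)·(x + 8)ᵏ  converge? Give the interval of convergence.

(-9, -7)

By the ratio test, |a_{k+1}/a_k| = (4(k+1)⁴ + 7)/(4k⁴ + 7) → 1.
So the series converges when |x + 8| < 1 and diverges when |x + 8| > 1; R = 1.
Check x = -7: the k-th term does not approach 0; divergence by the term test.
Check x = -9: the terms have absolute value of order k⁴, which does not tend to 0, so the series diverges by the divergence test.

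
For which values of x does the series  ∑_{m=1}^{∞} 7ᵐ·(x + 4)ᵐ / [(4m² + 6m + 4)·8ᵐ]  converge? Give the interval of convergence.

By the ratio test, |a_{m+1}/a_m| = [(4m² + 6m + 4)/(4(m+1)² + 6(m+1) + 4)] · 7/8 → 7/8.
Convergence for |x + 4| · 7/8 < 1, i.e. |x + 4| < 8/7. So R = 8/7.
At x = -20/7: the terms are on the order of 1/m², so the series converges absolutely by comparison with the p-series (p = 2 > 1).
At x = -36/7: the series is dominated by a constant times Σ 1/m², which converges (p = 2 > 1).

[-36/7, -20/7]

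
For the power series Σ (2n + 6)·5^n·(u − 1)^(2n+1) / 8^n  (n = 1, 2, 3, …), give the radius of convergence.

By the ratio test, |a_{n+1}/a_n| = [(2(n+1) + 6)/(2n + 6)] · 5/8 → 5/8.
Since the exponent of (u − 1) increases by 2 each term, convergence requires |u − 1|² < 8/5, hence R = 2√10/5.

R = 2√10/5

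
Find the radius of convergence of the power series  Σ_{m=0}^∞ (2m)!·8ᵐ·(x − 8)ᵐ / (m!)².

R = 1/32

By the ratio test, |a_{m+1}/a_m| = (2m+1)·(2m+2)/(m+1)² · 8 → 32.
Convergence for |x − 8| · 32 < 1, i.e. |x − 8| < 1/32. So R = 1/32.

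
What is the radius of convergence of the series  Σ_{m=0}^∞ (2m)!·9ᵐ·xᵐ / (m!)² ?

R = 1/36

The ratio of consecutive coefficients is (2m+1)·(2m+2)/(m+1)² · 9 → 36.
Thus R = 1/(36) = 1/36.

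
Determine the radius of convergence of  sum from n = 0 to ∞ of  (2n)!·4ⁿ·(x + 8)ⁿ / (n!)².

Ratio test: |a_{n+1}/a_n| = (2n+1)·(2n+2)/(n+1)² · 4 → 16 as n → ∞.
Convergence for |x + 8| · 16 < 1, i.e. |x + 8| < 1/16. So R = 1/16.

R = 1/16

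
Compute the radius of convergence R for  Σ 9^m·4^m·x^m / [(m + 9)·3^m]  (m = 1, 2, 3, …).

R = 1/12

The ratio of consecutive coefficients is [(m + 9)/((m+1) + 9)] · 9·4/3 → 12.
Thus R = 1/(12) = 1/12.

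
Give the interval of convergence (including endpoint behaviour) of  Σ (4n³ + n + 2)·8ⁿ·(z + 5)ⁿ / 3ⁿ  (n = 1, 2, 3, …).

Apply the ratio test: |a_{n+1}| / |a_n| = [(4(n+1)³ + (n+1) + 2)/(4n³ + n + 2)] · 8/3, which tends to 8/3 as n → ∞.
Convergence for |z + 5| · 8/3 < 1, i.e. |z + 5| < 3/8. So R = 3/8.
Endpoint z = -37/8: the n-th term does not approach 0; divergence by the term test.
When z = -43/8, the n-th term does not approach 0; divergence by the term test.

(-43/8, -37/8)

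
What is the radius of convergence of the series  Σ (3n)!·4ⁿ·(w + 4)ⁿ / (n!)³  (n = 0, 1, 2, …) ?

The ratio of consecutive coefficients is (3n+1)·(3n+2)·(3n+3)/(n+1)³ · 4 → 108.
The series converges when 108 · |w + 4| < 1, giving R = 1/108.

R = 1/108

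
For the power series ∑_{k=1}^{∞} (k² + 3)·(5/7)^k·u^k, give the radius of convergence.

R = 7/5

Apply the ratio test: |a_{k+1}| / |a_k| = [((k+1)² + 3)/(k² + 3)] · 5/7, which tends to 5/7 as k → ∞.
Convergence for |u| · 5/7 < 1, i.e. |u| < 7/5. So R = 7/5.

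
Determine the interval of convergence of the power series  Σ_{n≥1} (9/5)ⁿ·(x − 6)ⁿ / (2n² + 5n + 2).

By the ratio test, |a_{n+1}/a_n| = [(2n² + 5n + 2)/(2(n+1)² + 5(n+1) + 2)] · 9/5 → 9/5.
Thus R = 1/(9/5) = 5/9.
At x = 59/9: the terms are on the order of 1/n², so the series converges absolutely by comparison with the p-series (p = 2 > 1).
Check x = 49/9: the terms are on the order of 1/n², so the series converges absolutely by comparison with the p-series (p = 2 > 1).

[49/9, 59/9]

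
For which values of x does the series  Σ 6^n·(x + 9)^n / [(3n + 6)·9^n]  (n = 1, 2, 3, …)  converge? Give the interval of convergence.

[-21/2, -15/2)

By the ratio test, |a_{n+1}/a_n| = [(3n + 6)/(3(n+1) + 6)] · 6/9 → 2/3.
Thus R = 1/(2/3) = 3/2.
When x = -15/2, the terms behave like c/n; limit comparison with the harmonic series gives divergence.
When x = -21/2, the terms alternate in sign and decrease monotonically to 0 in absolute value (size ~ c/n), so the alternating series test gives convergence.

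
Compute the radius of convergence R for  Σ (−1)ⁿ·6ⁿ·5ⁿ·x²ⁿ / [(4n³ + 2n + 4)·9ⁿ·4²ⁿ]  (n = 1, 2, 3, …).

R = 2√30/5

Ratio test: |a_{n+1}/a_n| = [(4n³ + 2n + 4)/(4(n+1)³ + 2(n+1) + 4)] · 6·5/(9·16) → 5/24 as n → ∞.
Successive powers of x differ by 2, so the series converges when |x|² · 5/24 < 1, i.e. |x| < √(24/5). So R = 2√30/5.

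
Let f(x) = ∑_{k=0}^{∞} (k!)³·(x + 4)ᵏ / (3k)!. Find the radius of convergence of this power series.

Apply the ratio test: |a_{k+1}| / |a_k| = (k+1)³/[(3k+1)·(3k+2)·(3k+3)], which tends to 1/27 as k → ∞.
The series converges when 1/27 · |x + 4| < 1, giving R = 27.

R = 27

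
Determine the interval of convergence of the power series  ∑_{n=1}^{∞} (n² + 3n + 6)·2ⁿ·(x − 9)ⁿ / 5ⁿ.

The ratio of consecutive coefficients is [((n+1)² + 3(n+1) + 6)/(n² + 3n + 6)] · 2/5 → 2/5.
Convergence for |x − 9| · 2/5 < 1, i.e. |x − 9| < 5/2. So R = 5/2.
Endpoint x = 23/2: the terms do not tend to 0, so the series diverges.
When x = 13/2, the terms have absolute value of order n², which does not tend to 0, so the series diverges by the divergence test.

(13/2, 23/2)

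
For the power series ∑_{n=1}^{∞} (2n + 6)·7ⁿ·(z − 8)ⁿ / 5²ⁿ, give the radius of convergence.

R = 25/7

By the ratio test, |a_{n+1}/a_n| = [(2(n+1) + 6)/(2n + 6)] · 7/25 → 7/25.
Convergence for |z − 8| · 7/25 < 1, i.e. |z − 8| < 25/7. So R = 25/7.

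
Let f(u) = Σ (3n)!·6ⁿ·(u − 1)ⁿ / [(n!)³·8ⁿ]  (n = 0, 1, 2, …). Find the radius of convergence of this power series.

R = 4/81

By the ratio test, |a_{n+1}/a_n| = (3n+1)·(3n+2)·(3n+3)/(n+1)³ · 6/8 → 81/4.
The series converges when 81/4 · |u − 1| < 1, giving R = 4/81.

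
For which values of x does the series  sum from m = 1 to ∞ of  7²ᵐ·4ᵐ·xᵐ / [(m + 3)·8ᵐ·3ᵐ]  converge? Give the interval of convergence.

By the ratio test, |a_{m+1}/a_m| = [(m + 3)/((m+1) + 3)] · 49·4/(8·3) → 49/6.
The series converges when 49/6 · |x| < 1, giving R = 6/49.
Endpoint x = 6/49: the terms behave like c/m; limit comparison with the harmonic series gives divergence.
Endpoint x = -6/49: an alternating series whose terms decrease to 0 in absolute value, so it converges by the Leibniz criterion.

[-6/49, 6/49)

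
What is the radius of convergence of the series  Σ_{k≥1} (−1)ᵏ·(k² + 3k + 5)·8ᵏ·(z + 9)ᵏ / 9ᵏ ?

R = 9/8

By the ratio test, |a_{k+1}/a_k| = [((k+1)² + 3(k+1) + 5)/(k² + 3k + 5)] · 8/9 → 8/9.
The series converges when 8/9 · |z + 9| < 1, giving R = 9/8.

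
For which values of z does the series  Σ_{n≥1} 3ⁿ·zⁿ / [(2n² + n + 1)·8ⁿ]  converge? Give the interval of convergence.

By the ratio test, |a_{n+1}/a_n| = [(2n² + n + 1)/(2(n+1)² + (n+1) + 1)] · 3/8 → 3/8.
Hence the series converges for |z| < 1/(3/8) = 8/3, so the radius of convergence is 8/3.
At z = 8/3: the terms are on the order of 1/n², so the series converges absolutely by comparison with the p-series (p = 2 > 1).
When z = -8/3, the series is dominated by a constant times Σ 1/n², which converges (p = 2 > 1).

[-8/3, 8/3]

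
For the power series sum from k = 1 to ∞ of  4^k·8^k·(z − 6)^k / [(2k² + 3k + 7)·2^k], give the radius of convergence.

By the ratio test, |a_{k+1}/a_k| = [(2k² + 3k + 7)/(2(k+1)² + 3(k+1) + 7)] · 4·8/2 → 16.
The series converges when 16 · |z − 6| < 1, giving R = 1/16.

R = 1/16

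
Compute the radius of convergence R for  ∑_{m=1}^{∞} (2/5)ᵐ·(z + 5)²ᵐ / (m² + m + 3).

R = √10/2

Apply the ratio test: |a_{m+1}| / |a_m| = [(m² + m + 3)/((m+1)² + (m+1) + 3)] · 2/5, which tends to 2/5 as m → ∞.
Successive powers of (z + 5) differ by 2, so the series converges when |z + 5|² · 2/5 < 1, i.e. |z + 5| < √(5/2). So R = √10/2.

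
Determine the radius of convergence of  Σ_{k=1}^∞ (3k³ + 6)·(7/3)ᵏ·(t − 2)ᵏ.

Apply the ratio test: |a_{k+1}| / |a_k| = [(3(k+1)³ + 6)/(3k³ + 6)] · 7/3, which tends to 7/3 as k → ∞.
Thus R = 1/(7/3) = 3/7.

R = 3/7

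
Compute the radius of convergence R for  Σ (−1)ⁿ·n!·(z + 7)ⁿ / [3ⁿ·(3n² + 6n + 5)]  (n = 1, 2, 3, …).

Ratio test: |a_{n+1}/a_n| = (n+1) · 1/3 · (3n² + 6n + 5)/(3(n+1)² + 6(n+1) + 5) → ∞ as n → ∞.
The terms grow without bound for any (z + 7) ≠ 0, so R = 0 (convergence only at z = -7).

R = 0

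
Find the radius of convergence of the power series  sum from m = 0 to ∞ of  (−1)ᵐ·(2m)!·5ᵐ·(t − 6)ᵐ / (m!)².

Ratio test: |a_{m+1}/a_m| = (2m+1)·(2m+2)/(m+1)² · 5 → 20 as m → ∞.
Convergence for |t − 6| · 20 < 1, i.e. |t − 6| < 1/20. So R = 1/20.

R = 1/20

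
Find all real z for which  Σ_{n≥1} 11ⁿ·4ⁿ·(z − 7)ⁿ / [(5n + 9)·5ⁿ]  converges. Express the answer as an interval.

[303/44, 313/44)

Ratio test: |a_{n+1}/a_n| = [(5n + 9)/(5(n+1) + 9)] · 11·4/5 → 44/5 as n → ∞.
Convergence for |z − 7| · 44/5 < 1, i.e. |z − 7| < 5/44. So R = 5/44.
At z = 313/44: comparison with the harmonic series Σ 1/n shows the series diverges.
Endpoint z = 303/44: the terms alternate in sign and decrease monotonically to 0 in absolute value (size ~ c/n), so the alternating series test gives convergence.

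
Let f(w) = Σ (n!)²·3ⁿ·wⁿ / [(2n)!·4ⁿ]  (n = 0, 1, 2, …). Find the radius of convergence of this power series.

Apply the ratio test: |a_{n+1}| / |a_n| = (n+1)²/[(2n+1)·(2n+2)] · 3/4, which tends to 3/16 as n → ∞.
Thus R = 1/(3/16) = 16/3.

R = 16/3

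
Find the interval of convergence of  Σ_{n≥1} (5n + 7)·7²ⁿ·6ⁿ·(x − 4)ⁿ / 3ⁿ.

(391/98, 393/98)

Apply the ratio test: |a_{n+1}| / |a_n| = [(5(n+1) + 7)/(5n + 7)] · 49·6/3, which tends to 98 as n → ∞.
The series converges when 98 · |x − 4| < 1, giving R = 1/98.
Check x = 393/98: the n-th term does not approach 0; divergence by the term test.
When x = 391/98, the terms have absolute value of order n, which does not tend to 0, so the series diverges by the divergence test.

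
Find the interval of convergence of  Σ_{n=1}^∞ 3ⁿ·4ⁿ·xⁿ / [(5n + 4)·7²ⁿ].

Ratio test: |a_{n+1}/a_n| = [(5n + 4)/(5(n+1) + 4)] · 3·4/49 → 12/49 as n → ∞.
The series converges when 12/49 · |x| < 1, giving R = 49/12.
Check x = 49/12: the terms are asymptotic to a nonzero constant times 1/n, so the series diverges by limit comparison with Σ 1/n.
Check x = -49/12: the terms alternate in sign and decrease monotonically to 0 in absolute value (size ~ c/n), so the alternating series test gives convergence.

[-49/12, 49/12)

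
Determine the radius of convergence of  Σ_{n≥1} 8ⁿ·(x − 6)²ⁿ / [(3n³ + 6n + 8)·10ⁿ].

Ratio test: |a_{n+1}/a_n| = [(3n³ + 6n + 8)/(3(n+1)³ + 6(n+1) + 8)] · 8/10 → 4/5 as n → ∞.
Successive powers of (x − 6) differ by 2, so the series converges when |x − 6|² · 4/5 < 1, i.e. |x − 6| < √(5/4). So R = √5/2.

R = √5/2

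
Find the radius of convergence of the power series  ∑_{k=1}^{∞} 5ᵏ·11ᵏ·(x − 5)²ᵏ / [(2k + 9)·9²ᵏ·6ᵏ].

R = 9√330/55

Ratio test: |a_{k+1}/a_k| = [(2k + 9)/(2(k+1) + 9)] · 5·11/(81·6) → 55/486 as k → ∞.
Since the exponent of (x − 5) increases by 2 each term, convergence requires |x − 5|² < 486/55, hence R = 9√330/55.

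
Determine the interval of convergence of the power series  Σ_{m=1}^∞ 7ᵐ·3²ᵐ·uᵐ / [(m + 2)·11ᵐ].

[-11/63, 11/63)

The ratio of consecutive coefficients is [(m + 2)/((m+1) + 2)] · 7·9/11 → 63/11.
Hence the series converges for |u| < 1/(63/11) = 11/63, so the radius of convergence is 11/63.
Check u = 11/63: the terms are asymptotic to a nonzero constant times 1/m, so the series diverges by limit comparison with Σ 1/m.
When u = -11/63, convergence follows from the alternating series test (terms decrease monotonically to 0).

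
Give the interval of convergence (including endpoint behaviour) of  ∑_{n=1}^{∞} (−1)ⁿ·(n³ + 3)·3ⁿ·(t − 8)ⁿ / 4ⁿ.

Apply the ratio test: |a_{n+1}| / |a_n| = [((n+1)³ + 3)/(n³ + 3)] · 3/4, which tends to 3/4 as n → ∞.
Convergence for |t − 8| · 3/4 < 1, i.e. |t − 8| < 4/3. So R = 4/3.
When t = 28/3, the n-th term does not approach 0; divergence by the term test.
Endpoint t = 20/3: the terms do not tend to 0, so the series diverges.

(20/3, 28/3)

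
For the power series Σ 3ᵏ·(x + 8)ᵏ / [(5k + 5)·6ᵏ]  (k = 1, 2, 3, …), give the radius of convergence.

R = 2

Ratio test: |a_{k+1}/a_k| = [(5k + 5)/(5(k+1) + 5)] · 3/6 → 1/2 as k → ∞.
Thus R = 1/(1/2) = 2.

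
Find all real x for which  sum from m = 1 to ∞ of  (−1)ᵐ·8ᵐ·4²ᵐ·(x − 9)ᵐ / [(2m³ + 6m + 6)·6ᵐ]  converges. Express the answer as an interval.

Apply the ratio test: |a_{m+1}| / |a_m| = [(2m³ + 6m + 6)/(2(m+1)³ + 6(m+1) + 6)] · 8·16/6, which tends to 64/3 as m → ∞.
Thus R = 1/(64/3) = 3/64.
When x = 579/64, the series is dominated by a constant times Σ 1/m³, which converges (p = 3 > 1).
At x = 573/64: the terms are on the order of 1/m³, so the series converges absolutely by comparison with the p-series (p = 3 > 1).

[573/64, 579/64]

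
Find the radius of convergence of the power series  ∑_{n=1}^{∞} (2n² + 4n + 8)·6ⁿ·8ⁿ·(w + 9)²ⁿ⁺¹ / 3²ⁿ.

Ratio test: |a_{n+1}/a_n| = [(2(n+1)² + 4(n+1) + 8)/(2n² + 4n + 8)] · 6·8/9 → 16/3 as n → ∞.
Successive powers of (w + 9) differ by 2, so the series converges when |w + 9|² · 16/3 < 1, i.e. |w + 9| < √(3/16). So R = √3/4.

R = √3/4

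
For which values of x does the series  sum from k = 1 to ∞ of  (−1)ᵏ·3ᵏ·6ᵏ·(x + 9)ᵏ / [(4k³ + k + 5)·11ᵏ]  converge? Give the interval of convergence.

[-173/18, -151/18]

Ratio test: |a_{k+1}/a_k| = [(4k³ + k + 5)/(4(k+1)³ + (k+1) + 5)] · 3·6/11 → 18/11 as k → ∞.
Hence the series converges for |x + 9| < 1/(18/11) = 11/18, so the radius of convergence is 11/18.
Endpoint x = -151/18: the series is dominated by a constant times Σ 1/k³, which converges (p = 3 > 1).
Check x = -173/18: the series is dominated by a constant times Σ 1/k³, which converges (p = 3 > 1).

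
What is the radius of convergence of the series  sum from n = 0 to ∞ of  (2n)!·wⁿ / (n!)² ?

R = 1/4

By the ratio test, |a_{n+1}/a_n| = (2n+1)·(2n+2)/(n+1)² → 4.
Convergence for |w| · 4 < 1, i.e. |w| < 1/4. So R = 1/4.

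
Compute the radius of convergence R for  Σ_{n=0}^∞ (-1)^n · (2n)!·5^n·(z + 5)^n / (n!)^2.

The ratio of consecutive coefficients is (2n+1)·(2n+2)/(n+1)² · 5 → 20.
Convergence for |z + 5| · 20 < 1, i.e. |z + 5| < 1/20. So R = 1/20.

R = 1/20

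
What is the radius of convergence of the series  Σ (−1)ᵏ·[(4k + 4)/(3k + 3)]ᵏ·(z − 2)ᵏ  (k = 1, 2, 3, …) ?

By the Cauchy root test, |a_k|^(1/k) = (4k + 4)/(3k + 3) → 4/3.
Convergence for |z − 2| · 4/3 < 1, i.e. |z − 2| < 3/4. So R = 3/4.

R = 3/4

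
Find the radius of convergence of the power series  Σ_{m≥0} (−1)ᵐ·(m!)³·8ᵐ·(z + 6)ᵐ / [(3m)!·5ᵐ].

By the ratio test, |a_{m+1}/a_m| = (m+1)³/[(3m+1)·(3m+2)·(3m+3)] · 8/5 → 8/135.
Hence the series converges for |z + 6| < 1/(8/135) = 135/8, so the radius of convergence is 135/8.

R = 135/8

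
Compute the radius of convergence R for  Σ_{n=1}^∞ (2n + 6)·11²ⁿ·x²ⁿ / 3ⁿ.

R = √3/11

Ratio test: |a_{n+1}/a_n| = [(2(n+1) + 6)/(2n + 6)] · 121/3 → 121/3 as n → ∞.
Successive powers of x differ by 2, so the series converges when |x|² · 121/3 < 1, i.e. |x| < √(3/121). So R = √3/11.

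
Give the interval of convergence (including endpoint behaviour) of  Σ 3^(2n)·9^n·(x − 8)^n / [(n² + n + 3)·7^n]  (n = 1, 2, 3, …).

[641/81, 655/81]

Apply the ratio test: |a_{n+1}| / |a_n| = [(n² + n + 3)/((n+1)² + (n+1) + 3)] · 9·9/7, which tends to 81/7 as n → ∞.
Hence the series converges for |x − 8| < 1/(81/7) = 7/81, so the radius of convergence is 7/81.
At x = 655/81: absolute convergence follows by limit comparison with Σ 1/n².
Check x = 641/81: the series is dominated by a constant times Σ 1/n², which converges (p = 2 > 1).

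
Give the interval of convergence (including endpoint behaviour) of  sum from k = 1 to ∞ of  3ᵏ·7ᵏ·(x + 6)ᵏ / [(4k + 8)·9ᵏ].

[-45/7, -39/7)

Apply the ratio test: |a_{k+1}| / |a_k| = [(4k + 8)/(4(k+1) + 8)] · 3·7/9, which tends to 7/3 as k → ∞.
Hence the series converges for |x + 6| < 1/(7/3) = 3/7, so the radius of convergence is 3/7.
Check x = -39/7: the terms are asymptotic to a nonzero constant times 1/k, so the series diverges by limit comparison with Σ 1/k.
At x = -45/7: convergence follows from the alternating series test (terms decrease monotonically to 0).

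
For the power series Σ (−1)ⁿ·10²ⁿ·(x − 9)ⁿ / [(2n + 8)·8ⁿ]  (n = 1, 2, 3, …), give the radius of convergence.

Ratio test: |a_{n+1}/a_n| = [(2n + 8)/(2(n+1) + 8)] · 100/8 → 25/2 as n → ∞.
Thus R = 1/(25/2) = 2/25.

R = 2/25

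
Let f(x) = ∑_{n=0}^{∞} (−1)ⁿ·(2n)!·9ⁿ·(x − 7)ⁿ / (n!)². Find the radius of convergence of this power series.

The ratio of consecutive coefficients is (2n+1)·(2n+2)/(n+1)² · 9 → 36.
Thus R = 1/(36) = 1/36.

R = 1/36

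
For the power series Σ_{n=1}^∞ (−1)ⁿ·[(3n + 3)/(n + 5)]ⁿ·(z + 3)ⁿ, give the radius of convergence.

Applying the root test, |a_n|^(1/n) = (3n + 3)/(n + 5) → 3.
Convergence for |z + 3| · 3 < 1, i.e. |z + 3| < 1/3. So R = 1/3.

R = 1/3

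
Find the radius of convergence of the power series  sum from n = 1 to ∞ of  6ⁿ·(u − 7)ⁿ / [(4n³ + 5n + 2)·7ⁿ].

Ratio test: |a_{n+1}/a_n| = [(4n³ + 5n + 2)/(4(n+1)³ + 5(n+1) + 2)] · 6/7 → 6/7 as n → ∞.
Hence the series converges for |u − 7| < 1/(6/7) = 7/6, so the radius of convergence is 7/6.

R = 7/6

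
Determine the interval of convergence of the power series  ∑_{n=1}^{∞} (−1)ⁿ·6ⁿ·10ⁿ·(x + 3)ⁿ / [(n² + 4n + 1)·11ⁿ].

Apply the ratio test: |a_{n+1}| / |a_n| = [(n² + 4n + 1)/((n+1)² + 4(n+1) + 1)] · 6·10/11, which tends to 60/11 as n → ∞.
Hence the series converges for |x + 3| < 1/(60/11) = 11/60, so the radius of convergence is 11/60.
Endpoint x = -169/60: the series is dominated by a constant times Σ 1/n², which converges (p = 2 > 1).
Endpoint x = -191/60: absolute convergence follows by limit comparison with Σ 1/n².

[-191/60, -169/60]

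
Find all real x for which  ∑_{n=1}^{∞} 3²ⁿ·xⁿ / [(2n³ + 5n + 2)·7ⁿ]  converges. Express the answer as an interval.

[-7/9, 7/9]

By the ratio test, |a_{n+1}/a_n| = [(2n³ + 5n + 2)/(2(n+1)³ + 5(n+1) + 2)] · 9/7 → 9/7.
Hence the series converges for |x| < 1/(9/7) = 7/9, so the radius of convergence is 7/9.
Endpoint x = 7/9: the series is dominated by a constant times Σ 1/n³, which converges (p = 3 > 1).
Endpoint x = -7/9: the series is dominated by a constant times Σ 1/n³, which converges (p = 3 > 1).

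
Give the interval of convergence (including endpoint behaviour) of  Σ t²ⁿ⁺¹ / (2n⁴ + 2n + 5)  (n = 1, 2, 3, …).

[-1, 1]

By the ratio test, |a_{n+1}/a_n| = (2n⁴ + 2n + 5)/(2(n+1)⁴ + 2(n+1) + 5) → 1.
Since the exponent of t increases by 2 each term, convergence requires |t|² < 1, hence R = 1.
At t = 1: the series is dominated by a constant times Σ 1/n⁴, which converges (p = 4 > 1).
At t = -1: absolute convergence follows by limit comparison with Σ 1/n⁴.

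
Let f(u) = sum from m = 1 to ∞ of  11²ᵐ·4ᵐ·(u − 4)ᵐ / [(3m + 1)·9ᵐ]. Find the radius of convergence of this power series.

Apply the ratio test: |a_{m+1}| / |a_m| = [(3m + 1)/(3(m+1) + 1)] · 121·4/9, which tends to 484/9 as m → ∞.
Convergence for |u − 4| · 484/9 < 1, i.e. |u − 4| < 9/484. So R = 9/484.

R = 9/484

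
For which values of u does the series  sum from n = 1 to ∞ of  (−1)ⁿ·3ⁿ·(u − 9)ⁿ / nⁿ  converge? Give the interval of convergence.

(−∞, ∞)

Applying the root test, |a_n|^(1/n) = 3/n → 0.
The limit is 0 for every u, so R = ∞.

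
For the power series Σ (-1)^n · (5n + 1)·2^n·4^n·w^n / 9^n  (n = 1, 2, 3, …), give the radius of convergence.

R = 9/8

By the ratio test, |a_{n+1}/a_n| = [(5(n+1) + 1)/(5n + 1)] · 2·4/9 → 8/9.
The series converges when 8/9 · |w| < 1, giving R = 9/8.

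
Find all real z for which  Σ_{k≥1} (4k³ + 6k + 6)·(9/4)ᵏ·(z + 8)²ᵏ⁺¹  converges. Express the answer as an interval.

The ratio of consecutive coefficients is [(4(k+1)³ + 6(k+1) + 6)/(4k³ + 6k + 6)] · 9/4 → 9/4.
Since the exponent of (z + 8) increases by 2 each term, convergence requires |z + 8|² < 4/9, hence R = 2/3.
When z = -22/3, the terms do not tend to 0, so the series diverges.
Endpoint z = -26/3: the terms do not tend to 0, so the series diverges.

(-26/3, -22/3)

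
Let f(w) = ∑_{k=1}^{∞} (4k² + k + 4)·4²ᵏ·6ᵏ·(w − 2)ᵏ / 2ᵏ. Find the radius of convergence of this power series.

R = 1/48

Apply the ratio test: |a_{k+1}| / |a_k| = [(4(k+1)² + (k+1) + 4)/(4k² + k + 4)] · 16·6/2, which tends to 48 as k → ∞.
Convergence for |w − 2| · 48 < 1, i.e. |w − 2| < 1/48. So R = 1/48.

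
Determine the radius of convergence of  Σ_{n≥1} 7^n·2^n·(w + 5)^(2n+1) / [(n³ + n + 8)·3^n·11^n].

R = √462/14

Apply the ratio test: |a_{n+1}| / |a_n| = [(n³ + n + 8)/((n+1)³ + (n+1) + 8)] · 7·2/(3·11), which tends to 14/33 as n → ∞.
Successive powers of (w + 5) differ by 2, so the series converges when |w + 5|² · 14/33 < 1, i.e. |w + 5| < √(33/14). So R = √462/14.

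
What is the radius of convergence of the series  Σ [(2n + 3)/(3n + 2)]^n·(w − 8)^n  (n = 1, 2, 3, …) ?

By the Cauchy root test, |a_n|^(1/n) = (2n + 3)/(3n + 2) → 2/3.
Convergence for |w − 8| · 2/3 < 1, i.e. |w − 8| < 3/2. So R = 3/2.

R = 3/2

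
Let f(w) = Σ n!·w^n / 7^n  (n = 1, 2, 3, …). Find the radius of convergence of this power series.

R = 0

Ratio test: |a_{n+1}/a_n| = (n+1) · 1/7 → ∞ as n → ∞.
The ratio grows without bound, so the series diverges whenever w ≠ 0; it converges only at w = 0. R = 0.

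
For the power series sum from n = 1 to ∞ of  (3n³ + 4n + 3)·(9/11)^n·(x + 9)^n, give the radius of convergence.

Ratio test: |a_{n+1}/a_n| = [(3(n+1)³ + 4(n+1) + 3)/(3n³ + 4n + 3)] · 9/11 → 9/11 as n → ∞.
The series converges when 9/11 · |x + 9| < 1, giving R = 11/9.

R = 11/9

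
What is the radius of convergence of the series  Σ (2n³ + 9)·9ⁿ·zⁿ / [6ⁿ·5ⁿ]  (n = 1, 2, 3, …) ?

R = 10/3

Apply the ratio test: |a_{n+1}| / |a_n| = [(2(n+1)³ + 9)/(2n³ + 9)] · 9/(6·5), which tends to 3/10 as n → ∞.
Convergence for |z| · 3/10 < 1, i.e. |z| < 10/3. So R = 10/3.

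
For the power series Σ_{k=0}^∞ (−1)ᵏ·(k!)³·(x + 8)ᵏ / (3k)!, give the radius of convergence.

R = 27

Apply the ratio test: |a_{k+1}| / |a_k| = (k+1)³/[(3k+1)·(3k+2)·(3k+3)], which tends to 1/27 as k → ∞.
The series converges when 1/27 · |x + 8| < 1, giving R = 27.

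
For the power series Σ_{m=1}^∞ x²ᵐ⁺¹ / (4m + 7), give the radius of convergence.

R = 1

Apply the ratio test: |a_{m+1}| / |a_m| = (4m + 7)/(4(m+1) + 7), which tends to 1 as m → ∞.
Writing y = x², the series in y has radius 1, so |x| < √(1) = 1 and R = 1.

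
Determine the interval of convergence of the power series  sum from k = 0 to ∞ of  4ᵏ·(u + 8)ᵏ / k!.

Apply the ratio test: |a_{k+1}| / |a_k| = 4 · 1/(k+1), which tends to 0 as k → ∞.
Since the limit is 0 < 1 for every u, the series converges on all of ℝ and R = ∞.

(−∞, ∞)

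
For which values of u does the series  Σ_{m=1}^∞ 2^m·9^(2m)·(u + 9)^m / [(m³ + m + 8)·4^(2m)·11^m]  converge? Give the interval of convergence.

[-817/81, -641/81]

By the ratio test, |a_{m+1}/a_m| = [(m³ + m + 8)/((m+1)³ + (m+1) + 8)] · 2·81/(16·11) → 81/88.
Convergence for |u + 9| · 81/88 < 1, i.e. |u + 9| < 88/81. So R = 88/81.
Check u = -641/81: absolute convergence follows by limit comparison with Σ 1/m³.
When u = -817/81, the terms are on the order of 1/m³, so the series converges absolutely by comparison with the p-series (p = 3 > 1).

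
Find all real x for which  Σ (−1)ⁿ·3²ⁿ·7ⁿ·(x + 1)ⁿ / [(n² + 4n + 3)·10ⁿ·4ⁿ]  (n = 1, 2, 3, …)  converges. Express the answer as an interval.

[-103/63, -23/63]

Ratio test: |a_{n+1}/a_n| = [(n² + 4n + 3)/((n+1)² + 4(n+1) + 3)] · 9·7/(10·4) → 63/40 as n → ∞.
The series converges when 63/40 · |x + 1| < 1, giving R = 40/63.
When x = -23/63, the series is dominated by a constant times Σ 1/n², which converges (p = 2 > 1).
Check x = -103/63: the terms are on the order of 1/n², so the series converges absolutely by comparison with the p-series (p = 2 > 1).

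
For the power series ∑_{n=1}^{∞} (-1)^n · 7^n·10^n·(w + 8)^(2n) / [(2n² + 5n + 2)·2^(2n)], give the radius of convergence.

R = √70/35

By the ratio test, |a_{n+1}/a_n| = [(2n² + 5n + 2)/(2(n+1)² + 5(n+1) + 2)] · 7·10/4 → 35/2.
Since the exponent of (w + 8) increases by 2 each term, convergence requires |w + 8|² < 2/35, hence R = √70/35.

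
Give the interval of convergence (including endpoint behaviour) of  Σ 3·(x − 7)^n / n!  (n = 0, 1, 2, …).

(−∞, ∞)

Apply the ratio test: |a_{n+1}| / |a_n| = 3/3 · 1/(n+1), which tends to 0 as n → ∞.
The limit is 0, so the series converges for all x; R = ∞.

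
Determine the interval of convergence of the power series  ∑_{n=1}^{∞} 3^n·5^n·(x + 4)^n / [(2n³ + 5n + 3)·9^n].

[-23/5, -17/5]

Ratio test: |a_{n+1}/a_n| = [(2n³ + 5n + 3)/(2(n+1)³ + 5(n+1) + 3)] · 3·5/9 → 5/3 as n → ∞.
Thus R = 1/(5/3) = 3/5.
Endpoint x = -17/5: absolute convergence follows by limit comparison with Σ 1/n³.
At x = -23/5: absolute convergence follows by limit comparison with Σ 1/n³.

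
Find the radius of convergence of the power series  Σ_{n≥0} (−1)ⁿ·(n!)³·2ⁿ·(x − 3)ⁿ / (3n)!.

Ratio test: |a_{n+1}/a_n| = (n+1)³/[(3n+1)·(3n+2)·(3n+3)] · 2 → 2/27 as n → ∞.
Hence the series converges for |x − 3| < 1/(2/27) = 27/2, so the radius of convergence is 27/2.

R = 27/2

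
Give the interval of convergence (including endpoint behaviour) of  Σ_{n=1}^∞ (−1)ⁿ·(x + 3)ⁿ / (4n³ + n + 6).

The ratio of consecutive coefficients is (4n³ + n + 6)/(4(n+1)³ + (n+1) + 6) → 1.
Hence R = 1.
Check x = -2: the terms are on the order of 1/n³, so the series converges absolutely by comparison with the p-series (p = 3 > 1).
Check x = -4: the series is dominated by a constant times Σ 1/n³, which converges (p = 3 > 1).

[-4, -2]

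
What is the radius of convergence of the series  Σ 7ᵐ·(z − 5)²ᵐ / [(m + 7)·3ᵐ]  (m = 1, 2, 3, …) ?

R = √21/7

Ratio test: |a_{m+1}/a_m| = [(m + 7)/((m+1) + 7)] · 7/3 → 7/3 as m → ∞.
Successive powers of (z − 5) differ by 2, so the series converges when |z − 5|² · 7/3 < 1, i.e. |z − 5| < √(3/7). So R = √21/7.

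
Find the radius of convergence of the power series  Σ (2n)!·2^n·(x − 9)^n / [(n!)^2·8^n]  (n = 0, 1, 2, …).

R = 1

Apply the ratio test: |a_{n+1}| / |a_n| = (2n+1)·(2n+2)/(n+1)² · 2/8, which tends to 1 as n → ∞.
So the series converges when |x − 9| < 1 and diverges when |x − 9| > 1; R = 1.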